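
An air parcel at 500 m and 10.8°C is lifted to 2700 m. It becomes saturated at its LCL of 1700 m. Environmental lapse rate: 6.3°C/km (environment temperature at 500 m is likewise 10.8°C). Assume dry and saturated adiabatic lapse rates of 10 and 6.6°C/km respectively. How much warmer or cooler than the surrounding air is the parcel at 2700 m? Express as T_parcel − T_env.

Parcel:
  500–1700 m, dry: Δz = 1.2 km ⇒ ΔT = -12°C; T = -1.2°C
  1700–2700 m, saturated: Δz = 1 km ⇒ ΔT = -6.6°C; T = -7.8°C
Environment:
  500–2700 m, environment: Δz = 2.2 km ⇒ ΔT = -13.86°C; T = -3.06°C
T_parcel − T_env = -7.8 − (-3.06) = -4.74°C

-4.74°C (parcel cooler than environment)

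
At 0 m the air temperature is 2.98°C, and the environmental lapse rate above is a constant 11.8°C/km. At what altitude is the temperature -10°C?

Height above start = (2.98 − (-10)) / 11.8 = 1.1 km
Altitude = 0 m + 1100 m = 1100 m

1100 m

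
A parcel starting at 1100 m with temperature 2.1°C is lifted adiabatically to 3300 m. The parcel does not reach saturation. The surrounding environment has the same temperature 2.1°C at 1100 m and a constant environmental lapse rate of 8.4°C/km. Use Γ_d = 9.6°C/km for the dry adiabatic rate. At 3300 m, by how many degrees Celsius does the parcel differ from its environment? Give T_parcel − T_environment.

-2.64°C (parcel cooler than environment)

Parcel:
  From 1100 m to 3300 m (dry): cools by 9.6 × 2.2 = 21.12°C, giving -19.02°C.
Environment:
  From 1100 m to 3300 m (environment): cools by 8.4 × 2.2 = 18.48°C, giving -16.38°C.
T_parcel − T_env = -19.02 − (-16.38) = -2.64°C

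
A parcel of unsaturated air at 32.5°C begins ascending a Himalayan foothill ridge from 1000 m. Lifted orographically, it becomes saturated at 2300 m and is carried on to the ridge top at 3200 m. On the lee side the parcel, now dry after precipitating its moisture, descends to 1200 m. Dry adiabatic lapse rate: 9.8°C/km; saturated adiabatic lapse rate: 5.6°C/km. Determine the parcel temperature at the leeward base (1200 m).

34.32°C

1000 → 2300 m (dry, 9.8°C/km): ΔT = -9.8 × 1.3 = -12.74°C → T = 19.76°C
2300 → 3200 m (saturated, 5.6°C/km): ΔT = -5.6 × 0.9 = -5.04°C → T = 14.72°C
3200 → 1200 m (dry descent, 9.8°C/km): ΔT = +9.8 × 2 = +19.6°C → T = 34.32°C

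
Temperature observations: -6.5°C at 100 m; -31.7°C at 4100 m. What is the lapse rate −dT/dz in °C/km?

6.3°C/km

Γ = −ΔT/Δz = (-6.5 − (-31.7)) / (4100 − 100) m
  = 25.2°C / 4 km = 6.3°C/km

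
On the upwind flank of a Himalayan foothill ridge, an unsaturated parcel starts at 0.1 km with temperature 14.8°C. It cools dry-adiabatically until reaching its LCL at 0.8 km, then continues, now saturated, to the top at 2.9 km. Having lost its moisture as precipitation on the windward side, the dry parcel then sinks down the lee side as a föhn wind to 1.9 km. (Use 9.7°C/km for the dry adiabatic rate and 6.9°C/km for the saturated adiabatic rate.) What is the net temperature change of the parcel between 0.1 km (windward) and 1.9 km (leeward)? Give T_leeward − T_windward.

-11.58°C

100–800 m, dry: Δz = 0.7 km ⇒ ΔT = -6.79°C; T = 8.01°C
800–2900 m, saturated: Δz = 2.1 km ⇒ ΔT = -14.49°C; T = -6.48°C
2900–1900 m, dry descent: Δz = 1 km ⇒ ΔT = +9.7°C; T = 3.22°C
Net change vs windward start: 3.22 − 14.8 = -11.58°C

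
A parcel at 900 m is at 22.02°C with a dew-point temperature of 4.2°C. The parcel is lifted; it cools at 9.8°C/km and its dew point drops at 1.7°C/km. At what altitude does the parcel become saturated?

3100 m

T and T_d converge at 9.8 − 1.7 = 8.1°C per km
Height above start = (22.02 − 4.2) / 8.1 = 2.2 km
LCL altitude = 900 m + 2200 m = 3100 m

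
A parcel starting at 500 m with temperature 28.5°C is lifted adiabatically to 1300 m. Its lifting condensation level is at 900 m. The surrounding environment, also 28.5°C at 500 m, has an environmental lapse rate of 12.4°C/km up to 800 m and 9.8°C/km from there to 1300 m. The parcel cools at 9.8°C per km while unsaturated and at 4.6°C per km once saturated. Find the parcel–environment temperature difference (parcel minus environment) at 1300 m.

+2.86°C (parcel warmer than environment)

Parcel:
  Dry to 900 m: -9.8 × 0.4 km = -3.92°C, so T = 24.58°C.
  Saturated to 1300 m: -4.6 × 0.4 km = -1.84°C, so T = 22.74°C.
Environment:
  Environment, lower layer to 800 m: -12.4 × 0.3 km = -3.72°C, so T = 24.78°C.
  Environment, upper layer to 1300 m: -9.8 × 0.5 km = -4.9°C, so T = 19.88°C.
T_parcel − T_env = 22.74 − 19.88 = +2.86°C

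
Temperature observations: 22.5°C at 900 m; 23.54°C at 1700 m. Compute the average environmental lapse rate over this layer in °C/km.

-1.3°C/km

Γ = −ΔT/Δz = (22.5 − 23.54) / (1700 − 900) m
  = -1.04°C / 0.8 km = -1.3°C/km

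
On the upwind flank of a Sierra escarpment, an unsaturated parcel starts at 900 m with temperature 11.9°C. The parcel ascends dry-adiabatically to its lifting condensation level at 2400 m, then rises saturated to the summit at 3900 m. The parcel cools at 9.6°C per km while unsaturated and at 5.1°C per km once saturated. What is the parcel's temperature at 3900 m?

-10.15°C

900–2400 m, dry: Δz = 1.5 km ⇒ ΔT = -14.4°C; T = -2.5°C
2400–3900 m, saturated: Δz = 1.5 km ⇒ ΔT = -7.65°C; T = -10.15°C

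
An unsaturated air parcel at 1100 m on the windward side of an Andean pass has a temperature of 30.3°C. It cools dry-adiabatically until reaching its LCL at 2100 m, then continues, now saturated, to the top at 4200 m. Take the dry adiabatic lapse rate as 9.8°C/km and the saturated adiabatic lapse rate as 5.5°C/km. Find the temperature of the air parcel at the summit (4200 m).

8.95°C

From 1100 m to 2100 m (dry): cools by 9.8 × 1 = 9.8°C, giving 20.5°C.
From 2100 m to 4200 m (saturated): cools by 5.5 × 2.1 = 11.55°C, giving 8.95°C.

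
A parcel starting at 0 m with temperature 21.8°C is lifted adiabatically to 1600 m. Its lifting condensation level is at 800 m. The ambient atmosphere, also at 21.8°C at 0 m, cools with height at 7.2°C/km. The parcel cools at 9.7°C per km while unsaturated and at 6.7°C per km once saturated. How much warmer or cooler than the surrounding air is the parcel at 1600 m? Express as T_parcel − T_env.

Parcel:
  0–800 m, dry: Δz = 0.8 km ⇒ ΔT = -7.76°C; T = 14.04°C
  800–1600 m, saturated: Δz = 0.8 km ⇒ ΔT = -5.36°C; T = 8.68°C
Environment:
  0–1600 m, environment: Δz = 1.6 km ⇒ ΔT = -11.52°C; T = 10.28°C
T_parcel − T_env = 8.68 − 10.28 = -1.6°C

-1.6°C (parcel cooler than environment)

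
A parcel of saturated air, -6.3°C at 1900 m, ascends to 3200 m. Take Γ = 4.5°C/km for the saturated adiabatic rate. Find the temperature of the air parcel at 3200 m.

1900–3200 m, saturated adiabatic: Δz = 1.3 km ⇒ ΔT = -5.85°C; T = -12.15°C

-12.15°C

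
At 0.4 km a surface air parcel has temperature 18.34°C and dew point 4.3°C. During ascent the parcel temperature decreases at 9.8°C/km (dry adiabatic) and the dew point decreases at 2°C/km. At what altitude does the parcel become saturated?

2.2 km

T and T_d converge at 9.8 − 2 = 7.8°C per km
Height above start = (18.34 − 4.3) / 7.8 = 1.8 km
LCL altitude = 400 m + 1800 m = 2200 m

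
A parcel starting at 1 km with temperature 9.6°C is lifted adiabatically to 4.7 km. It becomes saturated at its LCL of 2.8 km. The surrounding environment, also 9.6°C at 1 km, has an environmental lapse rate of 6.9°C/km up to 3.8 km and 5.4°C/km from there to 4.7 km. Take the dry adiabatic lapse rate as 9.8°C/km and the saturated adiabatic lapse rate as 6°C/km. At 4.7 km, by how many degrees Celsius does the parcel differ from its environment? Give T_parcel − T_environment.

-4.86°C (parcel cooler than environment)

Parcel:
  1000 → 2800 m (dry, 9.8°C/km): ΔT = -9.8 × 1.8 = -17.64°C → T = -8.04°C
  2800 → 4700 m (saturated, 6°C/km): ΔT = -6 × 1.9 = -11.4°C → T = -19.44°C
Environment:
  1000 → 3800 m (environment, lower layer, 6.9°C/km): ΔT = -6.9 × 2.8 = -19.32°C → T = -9.72°C
  3800 → 4700 m (environment, upper layer, 5.4°C/km): ΔT = -5.4 × 0.9 = -4.86°C → T = -14.58°C
T_parcel − T_env = -19.44 − (-14.58) = -4.86°C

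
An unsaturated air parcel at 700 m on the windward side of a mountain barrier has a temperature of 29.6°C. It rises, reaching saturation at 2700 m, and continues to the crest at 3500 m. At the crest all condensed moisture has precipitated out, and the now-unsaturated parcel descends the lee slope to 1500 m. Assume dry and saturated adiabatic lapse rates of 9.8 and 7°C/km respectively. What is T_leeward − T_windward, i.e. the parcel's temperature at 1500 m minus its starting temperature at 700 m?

Dry to 2700 m: -9.8 × 2 km = -19.6°C, so T = 10°C.
Saturated to 3500 m: -7 × 0.8 km = -5.6°C, so T = 4.4°C.
Dry descent to 1500 m: +9.8 × 2 km = +19.6°C, so T = 24°C.
Net change vs windward start: 24 − 29.6 = -5.6°C

-5.6°C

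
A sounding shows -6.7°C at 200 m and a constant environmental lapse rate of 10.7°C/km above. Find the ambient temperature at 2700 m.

-33.45°C

200–2700 m, environmental: Δz = 2.5 km ⇒ ΔT = -26.75°C; T = -33.45°C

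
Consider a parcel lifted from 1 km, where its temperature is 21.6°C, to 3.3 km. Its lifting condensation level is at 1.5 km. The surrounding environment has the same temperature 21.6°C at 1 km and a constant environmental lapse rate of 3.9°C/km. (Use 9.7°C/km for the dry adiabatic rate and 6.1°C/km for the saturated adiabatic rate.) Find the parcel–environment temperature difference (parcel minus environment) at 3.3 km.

-6.86°C (parcel cooler than environment)

Parcel:
  1000–1500 m, dry: Δz = 0.5 km ⇒ ΔT = -4.85°C; T = 16.75°C
  1500–3300 m, saturated: Δz = 1.8 km ⇒ ΔT = -10.98°C; T = 5.77°C
Environment:
  1000–3300 m, environment: Δz = 2.3 km ⇒ ΔT = -8.97°C; T = 12.63°C
T_parcel − T_env = 5.77 − 12.63 = -6.86°C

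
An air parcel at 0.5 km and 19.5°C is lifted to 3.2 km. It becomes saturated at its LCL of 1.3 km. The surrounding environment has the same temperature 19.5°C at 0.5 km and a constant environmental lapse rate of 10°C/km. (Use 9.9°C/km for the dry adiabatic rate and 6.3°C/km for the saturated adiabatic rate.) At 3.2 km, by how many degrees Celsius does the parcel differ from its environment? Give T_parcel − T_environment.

+7.11°C (parcel warmer than environment)

Parcel:
  From 500 m to 1300 m (dry): cools by 9.9 × 0.8 = 7.92°C, giving 11.58°C.
  From 1300 m to 3200 m (saturated): cools by 6.3 × 1.9 = 11.97°C, giving -0.39°C.
Environment:
  From 500 m to 3200 m (environment): cools by 10 × 2.7 = 27°C, giving -7.5°C.
T_parcel − T_env = -0.39 − (-7.5) = +7.11°C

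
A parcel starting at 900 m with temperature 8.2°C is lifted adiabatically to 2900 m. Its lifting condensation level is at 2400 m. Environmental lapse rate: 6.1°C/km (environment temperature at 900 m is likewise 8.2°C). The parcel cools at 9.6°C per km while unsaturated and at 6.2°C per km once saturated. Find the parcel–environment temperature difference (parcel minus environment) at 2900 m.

Parcel:
  Dry to 2400 m: -9.6 × 1.5 km = -14.4°C, so T = -6.2°C.
  Saturated to 2900 m: -6.2 × 0.5 km = -3.1°C, so T = -9.3°C.
Environment:
  Environment to 2900 m: -6.1 × 2 km = -12.2°C, so T = -4°C.
T_parcel − T_env = -9.3 − (-4) = -5.3°C

-5.3°C (parcel cooler than environment)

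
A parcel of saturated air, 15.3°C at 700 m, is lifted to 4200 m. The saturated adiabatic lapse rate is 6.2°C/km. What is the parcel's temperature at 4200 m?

Saturated adiabatic to 4200 m: -6.2 × 3.5 km = -21.7°C, so T = -6.4°C.

-6.4°C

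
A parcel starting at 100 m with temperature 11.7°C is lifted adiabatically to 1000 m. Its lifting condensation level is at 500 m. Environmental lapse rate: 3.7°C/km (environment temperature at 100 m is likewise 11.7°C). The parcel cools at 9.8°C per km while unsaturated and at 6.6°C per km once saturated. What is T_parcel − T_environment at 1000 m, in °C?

Parcel:
  100–500 m, dry: Δz = 0.4 km ⇒ ΔT = -3.92°C; T = 7.78°C
  500–1000 m, saturated: Δz = 0.5 km ⇒ ΔT = -3.3°C; T = 4.48°C
Environment:
  100–1000 m, environment: Δz = 0.9 km ⇒ ΔT = -3.33°C; T = 8.37°C
T_parcel − T_env = 4.48 − 8.37 = -3.89°C

-3.89°C (parcel cooler than environment)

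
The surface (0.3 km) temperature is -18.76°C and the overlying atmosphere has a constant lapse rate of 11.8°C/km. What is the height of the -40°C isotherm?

Height above start = (-18.76 − (-40)) / 11.8 = 1.8 km
Altitude = 300 m + 1800 m = 2100 m

2.1 km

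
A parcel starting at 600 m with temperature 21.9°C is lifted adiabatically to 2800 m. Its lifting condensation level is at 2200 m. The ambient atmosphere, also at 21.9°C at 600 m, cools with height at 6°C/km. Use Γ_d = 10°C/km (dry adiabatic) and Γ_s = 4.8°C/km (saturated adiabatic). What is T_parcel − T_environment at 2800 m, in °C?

-5.68°C (parcel cooler than environment)

Parcel:
  From 600 m to 2200 m (dry): cools by 10 × 1.6 = 16°C, giving 5.9°C.
  From 2200 m to 2800 m (saturated): cools by 4.8 × 0.6 = 2.88°C, giving 3.02°C.
Environment:
  From 600 m to 2800 m (environment): cools by 6 × 2.2 = 13.2°C, giving 8.7°C.
T_parcel − T_env = 3.02 − 8.7 = -5.68°C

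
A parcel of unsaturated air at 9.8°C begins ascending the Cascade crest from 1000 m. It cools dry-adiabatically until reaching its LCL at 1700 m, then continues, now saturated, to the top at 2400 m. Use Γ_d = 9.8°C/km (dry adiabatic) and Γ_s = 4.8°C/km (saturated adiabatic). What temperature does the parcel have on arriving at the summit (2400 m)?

-0.42°C

Dry to 1700 m: -9.8 × 0.7 km = -6.86°C, so T = 2.94°C.
Saturated to 2400 m: -4.8 × 0.7 km = -3.36°C, so T = -0.42°C.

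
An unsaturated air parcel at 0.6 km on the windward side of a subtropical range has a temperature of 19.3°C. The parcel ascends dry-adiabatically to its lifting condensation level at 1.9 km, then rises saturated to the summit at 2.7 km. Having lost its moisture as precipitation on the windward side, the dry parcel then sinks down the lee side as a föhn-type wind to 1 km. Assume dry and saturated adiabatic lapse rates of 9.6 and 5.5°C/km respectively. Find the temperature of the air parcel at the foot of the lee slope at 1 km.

18.74°C

From 600 m to 1900 m (dry): cools by 9.6 × 1.3 = 12.48°C, giving 6.82°C.
From 1900 m to 2700 m (saturated): cools by 5.5 × 0.8 = 4.4°C, giving 2.42°C.
From 2700 m to 1000 m (dry descent): warms by 9.6 × 1.7 = 16.32°C, giving 18.74°C.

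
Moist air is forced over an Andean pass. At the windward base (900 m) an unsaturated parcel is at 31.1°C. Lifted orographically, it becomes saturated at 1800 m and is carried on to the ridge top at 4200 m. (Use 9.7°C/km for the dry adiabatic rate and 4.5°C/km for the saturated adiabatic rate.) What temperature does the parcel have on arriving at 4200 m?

11.57°C

900–1800 m, dry: Δz = 0.9 km ⇒ ΔT = -8.73°C; T = 22.37°C
1800–4200 m, saturated: Δz = 2.4 km ⇒ ΔT = -10.8°C; T = 11.57°C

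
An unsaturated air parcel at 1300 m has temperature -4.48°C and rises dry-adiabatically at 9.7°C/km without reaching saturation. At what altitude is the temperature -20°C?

2900 m

Height above start = (-4.48 − (-20)) / 9.7 = 1.6 km
Altitude = 1300 m + 1600 m = 2900 m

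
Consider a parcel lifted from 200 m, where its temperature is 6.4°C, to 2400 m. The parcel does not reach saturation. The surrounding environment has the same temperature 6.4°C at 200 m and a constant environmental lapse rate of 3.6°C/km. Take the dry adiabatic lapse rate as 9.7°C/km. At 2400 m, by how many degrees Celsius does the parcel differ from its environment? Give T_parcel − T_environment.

-13.42°C (parcel cooler than environment)

Parcel:
  200–2400 m, dry: Δz = 2.2 km ⇒ ΔT = -21.34°C; T = -14.94°C
Environment:
  200–2400 m, environment: Δz = 2.2 km ⇒ ΔT = -7.92°C; T = -1.52°C
T_parcel − T_env = -14.94 − (-1.52) = -13.42°C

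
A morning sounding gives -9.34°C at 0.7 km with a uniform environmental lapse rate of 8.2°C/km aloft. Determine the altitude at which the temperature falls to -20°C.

Height above start = (-9.34 − (-20)) / 8.2 = 1.3 km
Altitude = 700 m + 1300 m = 2000 m

2 km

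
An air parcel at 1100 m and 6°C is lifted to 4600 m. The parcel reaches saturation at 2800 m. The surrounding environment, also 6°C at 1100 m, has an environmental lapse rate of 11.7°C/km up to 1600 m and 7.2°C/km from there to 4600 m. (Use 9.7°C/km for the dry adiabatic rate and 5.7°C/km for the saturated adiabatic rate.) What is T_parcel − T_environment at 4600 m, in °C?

Parcel:
  From 1100 m to 2800 m (dry): cools by 9.7 × 1.7 = 16.49°C, giving -10.49°C.
  From 2800 m to 4600 m (saturated): cools by 5.7 × 1.8 = 10.26°C, giving -20.75°C.
Environment:
  From 1100 m to 1600 m (environment, lower layer): cools by 11.7 × 0.5 = 5.85°C, giving 0.15°C.
  From 1600 m to 4600 m (environment, upper layer): cools by 7.2 × 3 = 21.6°C, giving -21.45°C.
T_parcel − T_env = -20.75 − (-21.45) = +0.7°C

+0.7°C (parcel warmer than environment)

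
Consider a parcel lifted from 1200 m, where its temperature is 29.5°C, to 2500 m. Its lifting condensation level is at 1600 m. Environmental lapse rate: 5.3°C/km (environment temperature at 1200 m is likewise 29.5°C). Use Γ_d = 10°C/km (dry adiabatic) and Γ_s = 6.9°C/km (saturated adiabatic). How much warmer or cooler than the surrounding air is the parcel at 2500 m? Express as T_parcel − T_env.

Parcel:
  1200 → 1600 m (dry, 10°C/km): ΔT = -10 × 0.4 = -4°C → T = 25.5°C
  1600 → 2500 m (saturated, 6.9°C/km): ΔT = -6.9 × 0.9 = -6.21°C → T = 19.29°C
Environment:
  1200 → 2500 m (environment, 5.3°C/km): ΔT = -5.3 × 1.3 = -6.89°C → T = 22.61°C
T_parcel − T_env = 19.29 − 22.61 = -3.32°C

-3.32°C (parcel cooler than environment)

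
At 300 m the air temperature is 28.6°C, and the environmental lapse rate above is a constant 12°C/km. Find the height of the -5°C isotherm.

3100 m

Height above start = (28.6 − (-5)) / 12 = 2.8 km
Altitude = 300 m + 2800 m = 3100 m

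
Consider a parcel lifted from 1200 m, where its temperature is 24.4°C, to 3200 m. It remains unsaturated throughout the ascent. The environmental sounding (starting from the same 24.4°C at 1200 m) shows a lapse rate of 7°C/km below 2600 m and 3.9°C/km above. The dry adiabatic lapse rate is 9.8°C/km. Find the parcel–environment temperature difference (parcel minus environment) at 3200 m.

-7.46°C (parcel cooler than environment)

Parcel:
  1200 → 3200 m (dry, 9.8°C/km): ΔT = -9.8 × 2 = -19.6°C → T = 4.8°C
Environment:
  1200 → 2600 m (environment, lower layer, 7°C/km): ΔT = -7 × 1.4 = -9.8°C → T = 14.6°C
  2600 → 3200 m (environment, upper layer, 3.9°C/km): ΔT = -3.9 × 0.6 = -2.34°C → T = 12.26°C
T_parcel − T_env = 4.8 − 12.26 = -7.46°C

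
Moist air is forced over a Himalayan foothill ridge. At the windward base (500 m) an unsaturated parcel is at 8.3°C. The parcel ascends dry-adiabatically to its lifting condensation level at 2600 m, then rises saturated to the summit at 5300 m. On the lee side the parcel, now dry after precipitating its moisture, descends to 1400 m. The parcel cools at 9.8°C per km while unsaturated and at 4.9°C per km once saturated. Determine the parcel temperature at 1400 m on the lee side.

12.71°C

Dry to 2600 m: -9.8 × 2.1 km = -20.58°C, so T = -12.28°C.
Saturated to 5300 m: -4.9 × 2.7 km = -13.23°C, so T = -25.51°C.
Dry descent to 1400 m: +9.8 × 3.9 km = +38.22°C, so T = 12.71°C.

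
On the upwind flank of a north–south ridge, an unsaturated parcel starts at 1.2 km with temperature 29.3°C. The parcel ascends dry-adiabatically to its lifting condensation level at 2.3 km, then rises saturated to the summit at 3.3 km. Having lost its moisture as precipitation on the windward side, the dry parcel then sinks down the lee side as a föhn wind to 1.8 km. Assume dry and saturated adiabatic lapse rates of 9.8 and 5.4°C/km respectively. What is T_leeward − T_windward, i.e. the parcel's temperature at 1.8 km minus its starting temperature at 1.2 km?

-1.48°C

From 1200 m to 2300 m (dry): cools by 9.8 × 1.1 = 10.78°C, giving 18.52°C.
From 2300 m to 3300 m (saturated): cools by 5.4 × 1 = 5.4°C, giving 13.12°C.
From 3300 m to 1800 m (dry descent): warms by 9.8 × 1.5 = 14.7°C, giving 27.82°C.
Net change vs windward start: 27.82 − 29.3 = -1.48°C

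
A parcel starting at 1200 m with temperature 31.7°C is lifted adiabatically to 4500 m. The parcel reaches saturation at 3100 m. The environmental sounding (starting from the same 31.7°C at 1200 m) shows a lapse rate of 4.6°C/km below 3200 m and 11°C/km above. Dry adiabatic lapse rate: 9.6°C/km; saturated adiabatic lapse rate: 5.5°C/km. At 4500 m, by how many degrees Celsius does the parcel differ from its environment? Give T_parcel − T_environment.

Parcel:
  From 1200 m to 3100 m (dry): cools by 9.6 × 1.9 = 18.24°C, giving 13.46°C.
  From 3100 m to 4500 m (saturated): cools by 5.5 × 1.4 = 7.7°C, giving 5.76°C.
Environment:
  From 1200 m to 3200 m (environment, lower layer): cools by 4.6 × 2 = 9.2°C, giving 22.5°C.
  From 3200 m to 4500 m (environment, upper layer): cools by 11 × 1.3 = 14.3°C, giving 8.2°C.
T_parcel − T_env = 5.76 − 8.2 = -2.44°C

-2.44°C (parcel cooler than environment)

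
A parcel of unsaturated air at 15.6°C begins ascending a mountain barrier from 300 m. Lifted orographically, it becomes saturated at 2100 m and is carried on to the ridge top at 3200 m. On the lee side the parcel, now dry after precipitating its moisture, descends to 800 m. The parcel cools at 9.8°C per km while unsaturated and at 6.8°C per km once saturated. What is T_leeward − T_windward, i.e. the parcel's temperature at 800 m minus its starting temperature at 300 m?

-1.6°C

From 300 m to 2100 m (dry): cools by 9.8 × 1.8 = 17.64°C, giving -2.04°C.
From 2100 m to 3200 m (saturated): cools by 6.8 × 1.1 = 7.48°C, giving -9.52°C.
From 3200 m to 800 m (dry descent): warms by 9.8 × 2.4 = 23.52°C, giving 14°C.
Net change vs windward start: 14 − 15.6 = -1.6°C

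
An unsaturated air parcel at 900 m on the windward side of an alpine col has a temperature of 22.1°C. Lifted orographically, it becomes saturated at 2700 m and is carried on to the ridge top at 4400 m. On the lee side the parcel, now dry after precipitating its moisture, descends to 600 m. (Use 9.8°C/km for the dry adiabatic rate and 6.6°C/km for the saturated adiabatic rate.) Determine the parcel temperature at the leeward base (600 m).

From 900 m to 2700 m (dry): cools by 9.8 × 1.8 = 17.64°C, giving 4.46°C.
From 2700 m to 4400 m (saturated): cools by 6.6 × 1.7 = 11.22°C, giving -6.76°C.
From 4400 m to 600 m (dry descent): warms by 9.8 × 3.8 = 37.24°C, giving 30.48°C.

30.48°C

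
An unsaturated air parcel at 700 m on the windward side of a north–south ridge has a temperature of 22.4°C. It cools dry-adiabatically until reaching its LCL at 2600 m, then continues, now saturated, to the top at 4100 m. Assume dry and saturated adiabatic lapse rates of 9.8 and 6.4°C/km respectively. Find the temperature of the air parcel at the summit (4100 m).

-5.82°C

From 700 m to 2600 m (dry): cools by 9.8 × 1.9 = 18.62°C, giving 3.78°C.
From 2600 m to 4100 m (saturated): cools by 6.4 × 1.5 = 9.6°C, giving -5.82°C.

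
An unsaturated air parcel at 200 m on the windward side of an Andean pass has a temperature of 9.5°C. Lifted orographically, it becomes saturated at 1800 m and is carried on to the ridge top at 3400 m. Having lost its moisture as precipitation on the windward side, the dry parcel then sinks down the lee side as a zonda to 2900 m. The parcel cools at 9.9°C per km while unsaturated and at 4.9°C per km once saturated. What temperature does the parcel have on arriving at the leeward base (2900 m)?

From 200 m to 1800 m (dry): cools by 9.9 × 1.6 = 15.84°C, giving -6.34°C.
From 1800 m to 3400 m (saturated): cools by 4.9 × 1.6 = 7.84°C, giving -14.18°C.
From 3400 m to 2900 m (dry descent): warms by 9.9 × 0.5 = 4.95°C, giving -9.23°C.

-9.23°C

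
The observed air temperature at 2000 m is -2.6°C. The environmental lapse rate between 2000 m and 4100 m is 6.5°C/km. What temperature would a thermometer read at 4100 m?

From 2000 m to 4100 m (environmental): cools by 6.5 × 2.1 = 13.65°C, giving -16.25°C.

-16.25°C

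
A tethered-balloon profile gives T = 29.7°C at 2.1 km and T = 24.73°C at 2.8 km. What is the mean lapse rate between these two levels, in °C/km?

7.1°C/km

Γ = −ΔT/Δz = (29.7 − 24.73) / (2800 − 2100) m
  = 4.97°C / 0.7 km = 7.1°C/km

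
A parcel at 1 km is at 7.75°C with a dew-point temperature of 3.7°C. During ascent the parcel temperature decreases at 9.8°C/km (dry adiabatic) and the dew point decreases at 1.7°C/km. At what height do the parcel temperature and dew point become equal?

1.5 km

T and T_d converge at 9.8 − 1.7 = 8.1°C per km
Height above start = (7.75 − 3.7) / 8.1 = 0.5 km
LCL altitude = 1000 m + 500 m = 1500 m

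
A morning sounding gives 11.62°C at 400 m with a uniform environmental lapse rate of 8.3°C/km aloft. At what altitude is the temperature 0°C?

1800 m

Height above start = (11.62 − 0) / 8.3 = 1.4 km
Altitude = 400 m + 1400 m = 1800 m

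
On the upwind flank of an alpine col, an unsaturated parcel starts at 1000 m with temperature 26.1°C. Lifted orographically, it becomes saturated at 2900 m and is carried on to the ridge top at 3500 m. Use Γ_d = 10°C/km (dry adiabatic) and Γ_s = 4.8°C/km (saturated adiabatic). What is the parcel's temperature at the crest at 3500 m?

From 1000 m to 2900 m (dry): cools by 10 × 1.9 = 19°C, giving 7.1°C.
From 2900 m to 3500 m (saturated): cools by 4.8 × 0.6 = 2.88°C, giving 4.22°C.

4.22°C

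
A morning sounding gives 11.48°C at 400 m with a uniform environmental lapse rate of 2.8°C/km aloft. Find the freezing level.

Height above start = (11.48 − 0) / 2.8 = 4.1 km
Altitude = 400 m + 4100 m = 4500 m

4500 m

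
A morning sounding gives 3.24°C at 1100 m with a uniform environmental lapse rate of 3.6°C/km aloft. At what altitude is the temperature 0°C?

2000 m

Height above start = (3.24 − 0) / 3.6 = 0.9 km
Altitude = 1100 m + 900 m = 2000 m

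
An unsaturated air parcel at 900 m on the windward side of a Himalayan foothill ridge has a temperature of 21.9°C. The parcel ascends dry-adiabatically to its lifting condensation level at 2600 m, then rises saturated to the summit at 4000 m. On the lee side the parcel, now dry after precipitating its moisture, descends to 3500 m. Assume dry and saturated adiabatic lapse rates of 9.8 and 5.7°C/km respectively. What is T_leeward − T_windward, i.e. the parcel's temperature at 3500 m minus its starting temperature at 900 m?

-19.74°C

900–2600 m, dry: Δz = 1.7 km ⇒ ΔT = -16.66°C; T = 5.24°C
2600–4000 m, saturated: Δz = 1.4 km ⇒ ΔT = -7.98°C; T = -2.74°C
4000–3500 m, dry descent: Δz = 0.5 km ⇒ ΔT = +4.9°C; T = 2.16°C
Net change vs windward start: 2.16 − 21.9 = -19.74°C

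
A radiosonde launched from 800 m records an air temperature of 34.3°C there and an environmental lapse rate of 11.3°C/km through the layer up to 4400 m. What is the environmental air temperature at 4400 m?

-6.38°C

800–4400 m, environmental: Δz = 3.6 km ⇒ ΔT = -40.68°C; T = -6.38°C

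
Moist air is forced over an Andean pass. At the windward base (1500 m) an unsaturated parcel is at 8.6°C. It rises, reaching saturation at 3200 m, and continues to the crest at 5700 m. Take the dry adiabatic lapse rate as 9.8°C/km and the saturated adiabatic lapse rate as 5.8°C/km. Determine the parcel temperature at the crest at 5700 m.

From 1500 m to 3200 m (dry): cools by 9.8 × 1.7 = 16.66°C, giving -8.06°C.
From 3200 m to 5700 m (saturated): cools by 5.8 × 2.5 = 14.5°C, giving -22.56°C.

-22.56°C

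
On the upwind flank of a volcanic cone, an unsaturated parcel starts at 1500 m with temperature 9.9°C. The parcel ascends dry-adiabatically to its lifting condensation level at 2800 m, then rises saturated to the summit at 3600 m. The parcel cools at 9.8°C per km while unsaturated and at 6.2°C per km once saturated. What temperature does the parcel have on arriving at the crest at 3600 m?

1500 → 2800 m (dry, 9.8°C/km): ΔT = -9.8 × 1.3 = -12.74°C → T = -2.84°C
2800 → 3600 m (saturated, 6.2°C/km): ΔT = -6.2 × 0.8 = -4.96°C → T = -7.8°C

-7.8°C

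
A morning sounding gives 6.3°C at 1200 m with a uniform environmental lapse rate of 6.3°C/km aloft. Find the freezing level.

2200 m

Height above start = (6.3 − 0) / 6.3 = 1 km
Altitude = 1200 m + 1000 m = 2200 m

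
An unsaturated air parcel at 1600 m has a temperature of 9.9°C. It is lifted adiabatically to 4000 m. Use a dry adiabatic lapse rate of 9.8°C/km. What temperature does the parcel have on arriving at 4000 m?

-13.62°C

1600 → 4000 m (dry adiabatic, 9.8°C/km): ΔT = -9.8 × 2.4 = -23.52°C → T = -13.62°C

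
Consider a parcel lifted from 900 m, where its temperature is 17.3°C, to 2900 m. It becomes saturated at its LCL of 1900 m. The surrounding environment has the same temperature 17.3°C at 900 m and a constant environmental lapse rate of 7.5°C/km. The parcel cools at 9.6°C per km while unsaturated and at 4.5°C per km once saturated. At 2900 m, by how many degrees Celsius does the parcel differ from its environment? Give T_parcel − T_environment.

+0.9°C (parcel warmer than environment)

Parcel:
  900 → 1900 m (dry, 9.6°C/km): ΔT = -9.6 × 1 = -9.6°C → T = 7.7°C
  1900 → 2900 m (saturated, 4.5°C/km): ΔT = -4.5 × 1 = -4.5°C → T = 3.2°C
Environment:
  900 → 2900 m (environment, 7.5°C/km): ΔT = -7.5 × 2 = -15°C → T = 2.3°C
T_parcel − T_env = 3.2 − 2.3 = +0.9°C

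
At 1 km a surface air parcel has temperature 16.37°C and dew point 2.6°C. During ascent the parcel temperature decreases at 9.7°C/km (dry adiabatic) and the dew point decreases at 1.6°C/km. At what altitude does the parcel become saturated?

2.7 km

T and T_d converge at 9.7 − 1.6 = 8.1°C per km
Height above start = (16.37 − 2.6) / 8.1 = 1.7 km
LCL altitude = 1000 m + 1700 m = 2700 m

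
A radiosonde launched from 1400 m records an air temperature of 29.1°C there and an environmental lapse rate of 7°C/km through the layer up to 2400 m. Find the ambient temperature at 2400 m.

1400–2400 m, environmental: Δz = 1 km ⇒ ΔT = -7°C; T = 22.1°C

22.1°C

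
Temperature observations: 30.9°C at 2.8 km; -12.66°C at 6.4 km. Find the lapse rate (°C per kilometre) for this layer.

Γ = −ΔT/Δz = (30.9 − (-12.66)) / (6400 − 2800) m
  = 43.56°C / 3.6 km = 12.1°C/km

12.1°C/km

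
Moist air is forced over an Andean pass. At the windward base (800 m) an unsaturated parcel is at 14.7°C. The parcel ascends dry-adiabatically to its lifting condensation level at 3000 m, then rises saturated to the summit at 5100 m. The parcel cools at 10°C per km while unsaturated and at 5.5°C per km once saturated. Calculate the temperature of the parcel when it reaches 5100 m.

Dry to 3000 m: -10 × 2.2 km = -22°C, so T = -7.3°C.
Saturated to 5100 m: -5.5 × 2.1 km = -11.55°C, so T = -18.85°C.

-18.85°C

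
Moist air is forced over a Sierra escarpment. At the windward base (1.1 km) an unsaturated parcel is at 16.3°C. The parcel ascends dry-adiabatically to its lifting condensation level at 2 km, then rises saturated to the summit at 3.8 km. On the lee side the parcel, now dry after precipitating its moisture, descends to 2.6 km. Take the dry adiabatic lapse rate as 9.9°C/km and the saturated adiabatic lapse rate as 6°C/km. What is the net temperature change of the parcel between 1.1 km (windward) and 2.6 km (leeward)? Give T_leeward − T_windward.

Dry to 2000 m: -9.9 × 0.9 km = -8.91°C, so T = 7.39°C.
Saturated to 3800 m: -6 × 1.8 km = -10.8°C, so T = -3.41°C.
Dry descent to 2600 m: +9.9 × 1.2 km = +11.88°C, so T = 8.47°C.
Net change vs windward start: 8.47 − 16.3 = -7.83°C

-7.83°C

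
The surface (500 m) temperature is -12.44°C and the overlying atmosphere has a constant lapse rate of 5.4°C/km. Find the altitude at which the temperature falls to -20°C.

1900 m

Height above start = (-12.44 − (-20)) / 5.4 = 1.4 km
Altitude = 500 m + 1400 m = 1900 m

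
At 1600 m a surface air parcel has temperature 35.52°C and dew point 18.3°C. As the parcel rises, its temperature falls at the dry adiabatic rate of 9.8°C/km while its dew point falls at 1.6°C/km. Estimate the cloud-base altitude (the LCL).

3700 m

T and T_d converge at 9.8 − 1.6 = 8.2°C per km
Height above start = (35.52 − 18.3) / 8.2 = 2.1 km
LCL altitude = 1600 m + 2100 m = 3700 m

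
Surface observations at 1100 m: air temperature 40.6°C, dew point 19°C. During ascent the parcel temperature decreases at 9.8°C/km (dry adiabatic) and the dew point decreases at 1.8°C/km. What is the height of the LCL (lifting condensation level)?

3800 m

T and T_d converge at 9.8 − 1.8 = 8°C per km
Height above start = (40.6 − 19) / 8 = 2.7 km
LCL altitude = 1100 m + 2700 m = 3800 m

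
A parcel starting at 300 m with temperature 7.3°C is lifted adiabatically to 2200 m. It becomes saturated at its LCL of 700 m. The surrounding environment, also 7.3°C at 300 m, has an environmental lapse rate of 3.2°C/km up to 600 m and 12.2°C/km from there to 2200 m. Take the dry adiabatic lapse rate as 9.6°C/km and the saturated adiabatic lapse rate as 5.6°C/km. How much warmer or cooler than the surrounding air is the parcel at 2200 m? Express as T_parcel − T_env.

+8.24°C (parcel warmer than environment)

Parcel:
  Dry to 700 m: -9.6 × 0.4 km = -3.84°C, so T = 3.46°C.
  Saturated to 2200 m: -5.6 × 1.5 km = -8.4°C, so T = -4.94°C.
Environment:
  Environment, lower layer to 600 m: -3.2 × 0.3 km = -0.96°C, so T = 6.34°C.
  Environment, upper layer to 2200 m: -12.2 × 1.6 km = -19.52°C, so T = -13.18°C.
T_parcel − T_env = -4.94 − (-13.18) = +8.24°C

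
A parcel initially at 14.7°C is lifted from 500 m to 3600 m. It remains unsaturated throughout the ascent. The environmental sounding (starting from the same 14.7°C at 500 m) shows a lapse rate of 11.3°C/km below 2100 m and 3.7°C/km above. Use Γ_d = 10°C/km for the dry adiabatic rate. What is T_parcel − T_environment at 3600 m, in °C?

-7.37°C (parcel cooler than environment)

Parcel:
  From 500 m to 3600 m (dry): cools by 10 × 3.1 = 31°C, giving -16.3°C.
Environment:
  From 500 m to 2100 m (environment, lower layer): cools by 11.3 × 1.6 = 18.08°C, giving -3.38°C.
  From 2100 m to 3600 m (environment, upper layer): cools by 3.7 × 1.5 = 5.55°C, giving -8.93°C.
T_parcel − T_env = -16.3 − (-8.93) = -7.37°C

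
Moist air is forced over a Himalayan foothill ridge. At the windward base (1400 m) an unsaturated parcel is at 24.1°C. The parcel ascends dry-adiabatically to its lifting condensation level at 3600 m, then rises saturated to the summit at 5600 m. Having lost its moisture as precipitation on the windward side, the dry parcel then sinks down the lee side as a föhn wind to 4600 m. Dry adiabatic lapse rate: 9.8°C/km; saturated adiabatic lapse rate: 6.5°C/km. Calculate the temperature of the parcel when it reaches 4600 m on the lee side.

-0.66°C

1400 → 3600 m (dry, 9.8°C/km): ΔT = -9.8 × 2.2 = -21.56°C → T = 2.54°C
3600 → 5600 m (saturated, 6.5°C/km): ΔT = -6.5 × 2 = -13°C → T = -10.46°C
5600 → 4600 m (dry descent, 9.8°C/km): ΔT = +9.8 × 1 = +9.8°C → T = -0.66°C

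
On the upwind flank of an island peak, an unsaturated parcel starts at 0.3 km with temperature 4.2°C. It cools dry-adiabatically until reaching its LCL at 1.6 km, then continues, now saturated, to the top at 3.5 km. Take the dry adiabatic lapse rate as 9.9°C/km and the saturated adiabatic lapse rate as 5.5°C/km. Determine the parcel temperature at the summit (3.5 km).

From 300 m to 1600 m (dry): cools by 9.9 × 1.3 = 12.87°C, giving -8.67°C.
From 1600 m to 3500 m (saturated): cools by 5.5 × 1.9 = 10.45°C, giving -19.12°C.

-19.12°C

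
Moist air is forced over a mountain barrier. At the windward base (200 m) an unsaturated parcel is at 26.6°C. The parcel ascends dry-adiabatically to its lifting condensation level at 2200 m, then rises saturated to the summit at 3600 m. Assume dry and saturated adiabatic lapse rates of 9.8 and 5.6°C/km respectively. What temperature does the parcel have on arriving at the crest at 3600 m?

-0.84°C

From 200 m to 2200 m (dry): cools by 9.8 × 2 = 19.6°C, giving 7°C.
From 2200 m to 3600 m (saturated): cools by 5.6 × 1.4 = 7.84°C, giving -0.84°C.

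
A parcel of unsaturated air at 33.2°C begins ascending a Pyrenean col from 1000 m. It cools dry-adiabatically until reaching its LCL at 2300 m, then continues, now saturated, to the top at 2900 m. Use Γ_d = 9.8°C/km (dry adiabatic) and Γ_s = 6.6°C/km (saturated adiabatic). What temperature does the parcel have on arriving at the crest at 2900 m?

16.5°C

Dry to 2300 m: -9.8 × 1.3 km = -12.74°C, so T = 20.46°C.
Saturated to 2900 m: -6.6 × 0.6 km = -3.96°C, so T = 16.5°C.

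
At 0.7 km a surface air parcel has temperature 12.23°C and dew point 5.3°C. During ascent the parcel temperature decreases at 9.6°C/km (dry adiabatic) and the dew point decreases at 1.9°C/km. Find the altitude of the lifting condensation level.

1.6 km

T and T_d converge at 9.6 − 1.9 = 7.7°C per km
Height above start = (12.23 − 5.3) / 7.7 = 0.9 km
LCL altitude = 700 m + 900 m = 1600 m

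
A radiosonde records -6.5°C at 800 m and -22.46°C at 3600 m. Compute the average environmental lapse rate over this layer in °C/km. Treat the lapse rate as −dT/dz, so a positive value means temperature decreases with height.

5.7°C/km

Γ = −ΔT/Δz = (-6.5 − (-22.46)) / (3600 − 800) m
  = 15.96°C / 2.8 km = 5.7°C/km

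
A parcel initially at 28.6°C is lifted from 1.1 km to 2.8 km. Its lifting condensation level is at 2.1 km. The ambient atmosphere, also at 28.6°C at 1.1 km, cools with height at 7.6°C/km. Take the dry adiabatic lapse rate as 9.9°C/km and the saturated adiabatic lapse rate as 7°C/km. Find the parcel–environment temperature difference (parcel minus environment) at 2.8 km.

-1.88°C (parcel cooler than environment)

Parcel:
  From 1100 m to 2100 m (dry): cools by 9.9 × 1 = 9.9°C, giving 18.7°C.
  From 2100 m to 2800 m (saturated): cools by 7 × 0.7 = 4.9°C, giving 13.8°C.
Environment:
  From 1100 m to 2800 m (environment): cools by 7.6 × 1.7 = 12.92°C, giving 15.68°C.
T_parcel − T_env = 13.8 − 15.68 = -1.88°C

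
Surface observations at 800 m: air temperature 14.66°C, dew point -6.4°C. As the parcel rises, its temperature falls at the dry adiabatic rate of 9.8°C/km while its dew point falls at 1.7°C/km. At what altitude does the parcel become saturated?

3400 m

T and T_d converge at 9.8 − 1.7 = 8.1°C per km
Height above start = (14.66 − (-6.4)) / 8.1 = 2.6 km
LCL altitude = 800 m + 2600 m = 3400 m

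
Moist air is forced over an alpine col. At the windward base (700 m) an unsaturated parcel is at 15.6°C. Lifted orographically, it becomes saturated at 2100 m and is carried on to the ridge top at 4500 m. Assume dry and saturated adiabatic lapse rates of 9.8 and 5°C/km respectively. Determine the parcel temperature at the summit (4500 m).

700 → 2100 m (dry, 9.8°C/km): ΔT = -9.8 × 1.4 = -13.72°C → T = 1.88°C
2100 → 4500 m (saturated, 5°C/km): ΔT = -5 × 2.4 = -12°C → T = -10.12°C

-10.12°C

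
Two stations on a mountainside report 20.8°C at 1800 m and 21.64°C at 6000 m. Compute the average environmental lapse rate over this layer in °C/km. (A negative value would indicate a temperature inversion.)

Γ = −ΔT/Δz = (20.8 − 21.64) / (6000 − 1800) m
  = -0.84°C / 4.2 km = -0.2°C/km

-0.2°C/km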